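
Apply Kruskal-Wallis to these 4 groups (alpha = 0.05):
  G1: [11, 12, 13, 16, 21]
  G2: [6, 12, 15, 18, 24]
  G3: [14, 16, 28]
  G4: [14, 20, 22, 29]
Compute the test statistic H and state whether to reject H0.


Step 1: Combine all N = 17 observations and assign midranks.
sorted (value, group, rank): (6,G2,1), (11,G1,2), (12,G1,3.5), (12,G2,3.5), (13,G1,5), (14,G3,6.5), (14,G4,6.5), (15,G2,8), (16,G1,9.5), (16,G3,9.5), (18,G2,11), (20,G4,12), (21,G1,13), (22,G4,14), (24,G2,15), (28,G3,16), (29,G4,17)
Step 2: Sum ranks within each group.
R_1 = 33 (n_1 = 5)
R_2 = 38.5 (n_2 = 5)
R_3 = 32 (n_3 = 3)
R_4 = 49.5 (n_4 = 4)
Step 3: H = 12/(N(N+1)) * sum(R_i^2/n_i) - 3(N+1)
     = 12/(17*18) * (33^2/5 + 38.5^2/5 + 32^2/3 + 49.5^2/4) - 3*18
     = 0.039216 * 1468.15 - 54
     = 3.574346.
Step 4: Ties present; correction factor C = 1 - 18/(17^3 - 17) = 0.996324. Corrected H = 3.574346 / 0.996324 = 3.587536.
Step 5: Under H0, H ~ chi^2(3); p-value = 0.309585.
Step 6: alpha = 0.05. fail to reject H0.

H = 3.5875, df = 3, p = 0.309585, fail to reject H0.


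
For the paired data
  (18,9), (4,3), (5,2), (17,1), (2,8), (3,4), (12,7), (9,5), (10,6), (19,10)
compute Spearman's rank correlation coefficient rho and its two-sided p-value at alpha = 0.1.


Step 1: Rank x and y separately (midranks; no ties here).
rank(x): 18->9, 4->3, 5->4, 17->8, 2->1, 3->2, 12->7, 9->5, 10->6, 19->10
rank(y): 9->9, 3->3, 2->2, 1->1, 8->8, 4->4, 7->7, 5->5, 6->6, 10->10
Step 2: d_i = R_x(i) - R_y(i); compute d_i^2.
  (9-9)^2=0, (3-3)^2=0, (4-2)^2=4, (8-1)^2=49, (1-8)^2=49, (2-4)^2=4, (7-7)^2=0, (5-5)^2=0, (6-6)^2=0, (10-10)^2=0
sum(d^2) = 106.
Step 3: rho = 1 - 6*106 / (10*(10^2 - 1)) = 1 - 636/990 = 0.357576.
Step 4: Under H0, t = rho * sqrt((n-2)/(1-rho^2)) = 1.0830 ~ t(8).
Step 5: Two-sided p-value from the t-distribution with 8 df = 0.310376.
Step 6: alpha = 0.1. fail to reject H0.

rho = 0.3576, p = 0.310376, fail to reject H0 at alpha = 0.1.


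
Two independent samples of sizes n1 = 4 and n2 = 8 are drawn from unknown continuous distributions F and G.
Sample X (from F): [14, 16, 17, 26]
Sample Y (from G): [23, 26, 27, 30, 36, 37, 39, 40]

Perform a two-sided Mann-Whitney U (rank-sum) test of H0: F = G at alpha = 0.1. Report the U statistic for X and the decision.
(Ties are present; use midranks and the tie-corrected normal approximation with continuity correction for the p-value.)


Step 1: Combine and sort all 12 observations; assign midranks.
sorted (value, group): (14,X), (16,X), (17,X), (23,Y), (26,X), (26,Y), (27,Y), (30,Y), (36,Y), (37,Y), (39,Y), (40,Y)
ranks: 14->1, 16->2, 17->3, 23->4, 26->5.5, 26->5.5, 27->7, 30->8, 36->9, 37->10, 39->11, 40->12
Step 2: Rank sum for X: R1 = 1 + 2 + 3 + 5.5 = 11.5.
Step 3: U_X = R1 - n1(n1+1)/2 = 11.5 - 4*5/2 = 11.5 - 10 = 1.5.
       U_Y = n1*n2 - U_X = 32 - 1.5 = 30.5.
Step 4: Ties are present, so use the tie-corrected normal approximation (with continuity correction) for the p-value.
Step 5: p-value = 0.017221; compare to alpha = 0.1. reject H0.

U_X = 1.5, p = 0.017221, reject H0 at alpha = 0.1.


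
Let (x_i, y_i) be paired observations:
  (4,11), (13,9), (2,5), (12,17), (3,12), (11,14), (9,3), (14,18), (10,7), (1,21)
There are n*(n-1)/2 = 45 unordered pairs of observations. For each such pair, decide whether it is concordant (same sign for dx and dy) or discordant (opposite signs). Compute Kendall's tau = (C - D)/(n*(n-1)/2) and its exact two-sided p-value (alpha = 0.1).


Step 1: Enumerate the 45 unordered pairs (i,j) with i<j and classify each by sign(x_j-x_i) * sign(y_j-y_i).
  (1,2):dx=+9,dy=-2->D; (1,3):dx=-2,dy=-6->C; (1,4):dx=+8,dy=+6->C; (1,5):dx=-1,dy=+1->D
  (1,6):dx=+7,dy=+3->C; (1,7):dx=+5,dy=-8->D; (1,8):dx=+10,dy=+7->C; (1,9):dx=+6,dy=-4->D
  (1,10):dx=-3,dy=+10->D; (2,3):dx=-11,dy=-4->C; (2,4):dx=-1,dy=+8->D; (2,5):dx=-10,dy=+3->D
  (2,6):dx=-2,dy=+5->D; (2,7):dx=-4,dy=-6->C; (2,8):dx=+1,dy=+9->C; (2,9):dx=-3,dy=-2->C
  (2,10):dx=-12,dy=+12->D; (3,4):dx=+10,dy=+12->C; (3,5):dx=+1,dy=+7->C; (3,6):dx=+9,dy=+9->C
  (3,7):dx=+7,dy=-2->D; (3,8):dx=+12,dy=+13->C; (3,9):dx=+8,dy=+2->C; (3,10):dx=-1,dy=+16->D
  (4,5):dx=-9,dy=-5->C; (4,6):dx=-1,dy=-3->C; (4,7):dx=-3,dy=-14->C; (4,8):dx=+2,dy=+1->C
  (4,9):dx=-2,dy=-10->C; (4,10):dx=-11,dy=+4->D; (5,6):dx=+8,dy=+2->C; (5,7):dx=+6,dy=-9->D
  (5,8):dx=+11,dy=+6->C; (5,9):dx=+7,dy=-5->D; (5,10):dx=-2,dy=+9->D; (6,7):dx=-2,dy=-11->C
  (6,8):dx=+3,dy=+4->C; (6,9):dx=-1,dy=-7->C; (6,10):dx=-10,dy=+7->D; (7,8):dx=+5,dy=+15->C
  (7,9):dx=+1,dy=+4->C; (7,10):dx=-8,dy=+18->D; (8,9):dx=-4,dy=-11->C; (8,10):dx=-13,dy=+3->D
  (9,10):dx=-9,dy=+14->D
Step 2: C = 26, D = 19, total pairs = 45.
Step 3: tau = (C - D)/(n(n-1)/2) = (26 - 19)/45 = 0.155556.
Step 4: Exact two-sided p-value (enumerate n! = 3628800 permutations of y under H0): p = 0.600654.
Step 5: alpha = 0.1. fail to reject H0.

tau_b = 0.1556 (C=26, D=19), p = 0.600654, fail to reject H0.


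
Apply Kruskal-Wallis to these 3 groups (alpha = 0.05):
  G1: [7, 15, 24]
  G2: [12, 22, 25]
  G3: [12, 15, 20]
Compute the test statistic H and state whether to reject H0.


Step 1: Combine all N = 9 observations and assign midranks.
sorted (value, group, rank): (7,G1,1), (12,G2,2.5), (12,G3,2.5), (15,G1,4.5), (15,G3,4.5), (20,G3,6), (22,G2,7), (24,G1,8), (25,G2,9)
Step 2: Sum ranks within each group.
R_1 = 13.5 (n_1 = 3)
R_2 = 18.5 (n_2 = 3)
R_3 = 13 (n_3 = 3)
Step 3: H = 12/(N(N+1)) * sum(R_i^2/n_i) - 3(N+1)
     = 12/(9*10) * (13.5^2/3 + 18.5^2/3 + 13^2/3) - 3*10
     = 0.133333 * 231.167 - 30
     = 0.822222.
Step 4: Ties present; correction factor C = 1 - 12/(9^3 - 9) = 0.983333. Corrected H = 0.822222 / 0.983333 = 0.836158.
Step 5: Under H0, H ~ chi^2(2); p-value = 0.658310.
Step 6: alpha = 0.05. fail to reject H0.

H = 0.8362, df = 2, p = 0.658310, fail to reject H0.


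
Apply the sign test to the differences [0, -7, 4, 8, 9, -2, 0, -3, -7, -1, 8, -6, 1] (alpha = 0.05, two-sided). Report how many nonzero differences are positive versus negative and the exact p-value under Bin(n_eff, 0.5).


Step 1: Discard zero differences. Original n = 13; n_eff = number of nonzero differences = 11.
Nonzero differences (with sign): -7, +4, +8, +9, -2, -3, -7, -1, +8, -6, +1
Step 2: Count signs: positive = 5, negative = 6.
Step 3: Under H0: P(positive) = 0.5, so the number of positives S ~ Bin(11, 0.5).
Step 4: Two-sided exact p-value = sum of Bin(11,0.5) probabilities at or below the observed probability = 1.000000.
Step 5: alpha = 0.05. fail to reject H0.

n_eff = 11, pos = 5, neg = 6, p = 1.000000, fail to reject H0.


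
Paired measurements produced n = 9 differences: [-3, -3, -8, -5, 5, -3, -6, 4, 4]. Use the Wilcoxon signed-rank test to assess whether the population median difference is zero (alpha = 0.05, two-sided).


Step 1: Drop any zero differences (none here) and take |d_i|.
|d| = [3, 3, 8, 5, 5, 3, 6, 4, 4]
Step 2: Midrank |d_i| (ties get averaged ranks).
ranks: |3|->2, |3|->2, |8|->9, |5|->6.5, |5|->6.5, |3|->2, |6|->8, |4|->4.5, |4|->4.5
Step 3: Attach original signs; sum ranks with positive sign and with negative sign.
W+ = 6.5 + 4.5 + 4.5 = 15.5
W- = 2 + 2 + 9 + 6.5 + 2 + 8 = 29.5
(Check: W+ + W- = 45 should equal n(n+1)/2 = 45.)
Step 4: Test statistic W = min(W+, W-) = 15.5.
Step 5: Ties in |d|, so use the tie-corrected normal approximation.
        E[W] = n(n+1)/4 = 9*10/4 = 22.5.
        Tie groups: |d|=3 (t=3), |d|=4 (t=2), |d|=5 (t=2); sum(t^3 - t) = 36.
        Var[W] = n(n+1)(2n+1)/24 - sum(t^3-t)/48 = 1710/24 - 36/48 = 70.5.
        z = (W - E[W]) / sqrt(Var[W]) = (15.5 - 22.5) / 8.3964 = -0.8337.
        Two-sided p = 2*Phi(z) = 0.404457.
Step 6: alpha = 0.05. fail to reject H0.

W+ = 15.5, W- = 29.5, W = min = 15.5, p = 0.404457, fail to reject H0.


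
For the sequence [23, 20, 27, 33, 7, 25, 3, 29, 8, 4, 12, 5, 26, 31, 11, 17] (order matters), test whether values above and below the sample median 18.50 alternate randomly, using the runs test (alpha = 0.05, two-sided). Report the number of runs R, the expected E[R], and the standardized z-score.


Step 1: Compute median = 18.50; label A = above, B = below.
Labels in order: AAAABABABBBBAABB  (n_A = 8, n_B = 8)
Step 2: Count runs R = 8.
Step 3: Under H0 (random ordering), E[R] = 2*n_A*n_B/(n_A+n_B) + 1 = 2*8*8/16 + 1 = 9.0000.
        Var[R] = 2*n_A*n_B*(2*n_A*n_B - n_A - n_B) / ((n_A+n_B)^2 * (n_A+n_B-1)) = 14336/3840 = 3.7333.
        SD[R] = 1.9322.
Step 4: Continuity-corrected z = (R + 0.5 - E[R]) / SD[R] = (8 + 0.5 - 9.0000) / 1.9322 = -0.2588.
Step 5: Two-sided p-value via normal approximation = 2*(1 - Phi(|z|)) = 0.795809.
Step 6: alpha = 0.05. fail to reject H0.

R = 8, z = -0.2588, p = 0.795809, fail to reject H0.


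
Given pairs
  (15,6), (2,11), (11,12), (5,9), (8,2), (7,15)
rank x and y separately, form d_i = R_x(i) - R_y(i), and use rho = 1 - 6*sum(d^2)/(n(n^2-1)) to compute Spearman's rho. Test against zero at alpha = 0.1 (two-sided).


Step 1: Rank x and y separately (midranks; no ties here).
rank(x): 15->6, 2->1, 11->5, 5->2, 8->4, 7->3
rank(y): 6->2, 11->4, 12->5, 9->3, 2->1, 15->6
Step 2: d_i = R_x(i) - R_y(i); compute d_i^2.
  (6-2)^2=16, (1-4)^2=9, (5-5)^2=0, (2-3)^2=1, (4-1)^2=9, (3-6)^2=9
sum(d^2) = 44.
Step 3: rho = 1 - 6*44 / (6*(6^2 - 1)) = 1 - 264/210 = -0.257143.
Step 4: Under H0, t = rho * sqrt((n-2)/(1-rho^2)) = -0.5322 ~ t(4).
Step 5: Two-sided p-value from the t-distribution with 4 df = 0.622787.
Step 6: alpha = 0.1. fail to reject H0.

rho = -0.2571, p = 0.622787, fail to reject H0 at alpha = 0.1.


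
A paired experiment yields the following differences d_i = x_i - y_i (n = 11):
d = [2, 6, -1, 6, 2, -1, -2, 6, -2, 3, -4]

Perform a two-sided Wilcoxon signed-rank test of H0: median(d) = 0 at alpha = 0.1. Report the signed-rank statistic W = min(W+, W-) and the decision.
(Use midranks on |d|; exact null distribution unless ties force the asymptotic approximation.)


Step 1: Drop any zero differences (none here) and take |d_i|.
|d| = [2, 6, 1, 6, 2, 1, 2, 6, 2, 3, 4]
Step 2: Midrank |d_i| (ties get averaged ranks).
ranks: |2|->4.5, |6|->10, |1|->1.5, |6|->10, |2|->4.5, |1|->1.5, |2|->4.5, |6|->10, |2|->4.5, |3|->7, |4|->8
Step 3: Attach original signs; sum ranks with positive sign and with negative sign.
W+ = 4.5 + 10 + 10 + 4.5 + 10 + 7 = 46
W- = 1.5 + 1.5 + 4.5 + 4.5 + 8 = 20
(Check: W+ + W- = 66 should equal n(n+1)/2 = 66.)
Step 4: Test statistic W = min(W+, W-) = 20.
Step 5: Ties in |d|, so use the tie-corrected normal approximation.
        E[W] = n(n+1)/4 = 11*12/4 = 33.
        Tie groups: |d|=1 (t=2), |d|=2 (t=4), |d|=6 (t=3); sum(t^3 - t) = 90.
        Var[W] = n(n+1)(2n+1)/24 - sum(t^3-t)/48 = 3036/24 - 90/48 = 124.625.
        z = (W - E[W]) / sqrt(Var[W]) = (20 - 33) / 11.1636 = -1.1645.
        Two-sided p = 2*Phi(z) = 0.244220.
Step 6: alpha = 0.1. fail to reject H0.

W+ = 46, W- = 20, W = min = 20, p = 0.244220, fail to reject H0.


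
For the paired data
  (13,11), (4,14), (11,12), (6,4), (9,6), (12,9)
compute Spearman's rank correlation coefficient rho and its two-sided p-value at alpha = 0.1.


Step 1: Rank x and y separately (midranks; no ties here).
rank(x): 13->6, 4->1, 11->4, 6->2, 9->3, 12->5
rank(y): 11->4, 14->6, 12->5, 4->1, 6->2, 9->3
Step 2: d_i = R_x(i) - R_y(i); compute d_i^2.
  (6-4)^2=4, (1-6)^2=25, (4-5)^2=1, (2-1)^2=1, (3-2)^2=1, (5-3)^2=4
sum(d^2) = 36.
Step 3: rho = 1 - 6*36 / (6*(6^2 - 1)) = 1 - 216/210 = -0.028571.
Step 4: Under H0, t = rho * sqrt((n-2)/(1-rho^2)) = -0.0572 ~ t(4).
Step 5: Two-sided p-value from the t-distribution with 4 df = 0.957155.
Step 6: alpha = 0.1. fail to reject H0.

rho = -0.0286, p = 0.957155, fail to reject H0 at alpha = 0.1.


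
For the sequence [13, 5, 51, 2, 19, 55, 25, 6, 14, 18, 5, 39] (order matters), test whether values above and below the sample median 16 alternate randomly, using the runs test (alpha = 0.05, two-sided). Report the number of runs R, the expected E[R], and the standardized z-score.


Step 1: Compute median = 16; label A = above, B = below.
Labels in order: BBABAAABBABA  (n_A = 6, n_B = 6)
Step 2: Count runs R = 8.
Step 3: Under H0 (random ordering), E[R] = 2*n_A*n_B/(n_A+n_B) + 1 = 2*6*6/12 + 1 = 7.0000.
        Var[R] = 2*n_A*n_B*(2*n_A*n_B - n_A - n_B) / ((n_A+n_B)^2 * (n_A+n_B-1)) = 4320/1584 = 2.7273.
        SD[R] = 1.6514.
Step 4: Continuity-corrected z = (R - 0.5 - E[R]) / SD[R] = (8 - 0.5 - 7.0000) / 1.6514 = 0.3028.
Step 5: Two-sided p-value via normal approximation = 2*(1 - Phi(|z|)) = 0.762069.
Step 6: alpha = 0.05. fail to reject H0.

R = 8, z = 0.3028, p = 0.762069, fail to reject H0.


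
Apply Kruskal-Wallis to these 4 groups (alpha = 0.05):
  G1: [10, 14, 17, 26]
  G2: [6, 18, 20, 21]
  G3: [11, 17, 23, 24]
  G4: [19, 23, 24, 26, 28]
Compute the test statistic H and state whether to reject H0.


Step 1: Combine all N = 17 observations and assign midranks.
sorted (value, group, rank): (6,G2,1), (10,G1,2), (11,G3,3), (14,G1,4), (17,G1,5.5), (17,G3,5.5), (18,G2,7), (19,G4,8), (20,G2,9), (21,G2,10), (23,G3,11.5), (23,G4,11.5), (24,G3,13.5), (24,G4,13.5), (26,G1,15.5), (26,G4,15.5), (28,G4,17)
Step 2: Sum ranks within each group.
R_1 = 27 (n_1 = 4)
R_2 = 27 (n_2 = 4)
R_3 = 33.5 (n_3 = 4)
R_4 = 65.5 (n_4 = 5)
Step 3: H = 12/(N(N+1)) * sum(R_i^2/n_i) - 3(N+1)
     = 12/(17*18) * (27^2/4 + 27^2/4 + 33.5^2/4 + 65.5^2/5) - 3*18
     = 0.039216 * 1503.11 - 54
     = 4.945588.
Step 4: Ties present; correction factor C = 1 - 24/(17^3 - 17) = 0.995098. Corrected H = 4.945588 / 0.995098 = 4.969951.
Step 5: Under H0, H ~ chi^2(3); p-value = 0.174011.
Step 6: alpha = 0.05. fail to reject H0.

H = 4.9700, df = 3, p = 0.174011, fail to reject H0.


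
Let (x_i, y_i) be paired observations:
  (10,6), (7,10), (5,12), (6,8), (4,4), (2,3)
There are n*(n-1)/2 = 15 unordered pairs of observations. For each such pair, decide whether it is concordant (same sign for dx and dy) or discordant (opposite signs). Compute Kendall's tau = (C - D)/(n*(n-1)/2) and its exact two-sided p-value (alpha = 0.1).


Step 1: Enumerate the 15 unordered pairs (i,j) with i<j and classify each by sign(x_j-x_i) * sign(y_j-y_i).
  (1,2):dx=-3,dy=+4->D; (1,3):dx=-5,dy=+6->D; (1,4):dx=-4,dy=+2->D; (1,5):dx=-6,dy=-2->C
  (1,6):dx=-8,dy=-3->C; (2,3):dx=-2,dy=+2->D; (2,4):dx=-1,dy=-2->C; (2,5):dx=-3,dy=-6->C
  (2,6):dx=-5,dy=-7->C; (3,4):dx=+1,dy=-4->D; (3,5):dx=-1,dy=-8->C; (3,6):dx=-3,dy=-9->C
  (4,5):dx=-2,dy=-4->C; (4,6):dx=-4,dy=-5->C; (5,6):dx=-2,dy=-1->C
Step 2: C = 10, D = 5, total pairs = 15.
Step 3: tau = (C - D)/(n(n-1)/2) = (10 - 5)/15 = 0.333333.
Step 4: Exact two-sided p-value (enumerate n! = 720 permutations of y under H0): p = 0.469444.
Step 5: alpha = 0.1. fail to reject H0.

tau_b = 0.3333 (C=10, D=5), p = 0.469444, fail to reject H0.


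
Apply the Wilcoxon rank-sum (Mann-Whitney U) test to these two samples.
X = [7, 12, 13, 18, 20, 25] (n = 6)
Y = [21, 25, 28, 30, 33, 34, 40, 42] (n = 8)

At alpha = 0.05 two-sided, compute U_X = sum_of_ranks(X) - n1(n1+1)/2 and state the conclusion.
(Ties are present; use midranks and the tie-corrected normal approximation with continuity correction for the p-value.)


Step 1: Combine and sort all 14 observations; assign midranks.
sorted (value, group): (7,X), (12,X), (13,X), (18,X), (20,X), (21,Y), (25,X), (25,Y), (28,Y), (30,Y), (33,Y), (34,Y), (40,Y), (42,Y)
ranks: 7->1, 12->2, 13->3, 18->4, 20->5, 21->6, 25->7.5, 25->7.5, 28->9, 30->10, 33->11, 34->12, 40->13, 42->14
Step 2: Rank sum for X: R1 = 1 + 2 + 3 + 4 + 5 + 7.5 = 22.5.
Step 3: U_X = R1 - n1(n1+1)/2 = 22.5 - 6*7/2 = 22.5 - 21 = 1.5.
       U_Y = n1*n2 - U_X = 48 - 1.5 = 46.5.
Step 4: Ties are present, so use the tie-corrected normal approximation (with continuity correction) for the p-value.
Step 5: p-value = 0.004465; compare to alpha = 0.05. reject H0.

U_X = 1.5, p = 0.004465, reject H0 at alpha = 0.05.


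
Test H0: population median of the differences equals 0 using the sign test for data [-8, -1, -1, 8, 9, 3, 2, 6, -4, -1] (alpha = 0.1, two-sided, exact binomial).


Step 1: Discard zero differences. Original n = 10; n_eff = number of nonzero differences = 10.
Nonzero differences (with sign): -8, -1, -1, +8, +9, +3, +2, +6, -4, -1
Step 2: Count signs: positive = 5, negative = 5.
Step 3: Under H0: P(positive) = 0.5, so the number of positives S ~ Bin(10, 0.5).
Step 4: Two-sided exact p-value = sum of Bin(10,0.5) probabilities at or below the observed probability = 1.000000.
Step 5: alpha = 0.1. fail to reject H0.

n_eff = 10, pos = 5, neg = 5, p = 1.000000, fail to reject H0.


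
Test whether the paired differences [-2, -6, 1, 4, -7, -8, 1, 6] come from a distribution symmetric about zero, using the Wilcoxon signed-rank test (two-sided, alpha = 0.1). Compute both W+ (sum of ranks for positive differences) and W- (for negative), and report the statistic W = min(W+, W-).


Step 1: Drop any zero differences (none here) and take |d_i|.
|d| = [2, 6, 1, 4, 7, 8, 1, 6]
Step 2: Midrank |d_i| (ties get averaged ranks).
ranks: |2|->3, |6|->5.5, |1|->1.5, |4|->4, |7|->7, |8|->8, |1|->1.5, |6|->5.5
Step 3: Attach original signs; sum ranks with positive sign and with negative sign.
W+ = 1.5 + 4 + 1.5 + 5.5 = 12.5
W- = 3 + 5.5 + 7 + 8 = 23.5
(Check: W+ + W- = 36 should equal n(n+1)/2 = 36.)
Step 4: Test statistic W = min(W+, W-) = 12.5.
Step 5: Ties in |d|, so use the tie-corrected normal approximation.
        E[W] = n(n+1)/4 = 8*9/4 = 18.
        Tie groups: |d|=1 (t=2), |d|=6 (t=2); sum(t^3 - t) = 12.
        Var[W] = n(n+1)(2n+1)/24 - sum(t^3-t)/48 = 1224/24 - 12/48 = 50.75.
        z = (W - E[W]) / sqrt(Var[W]) = (12.5 - 18) / 7.1239 = -0.7720.
        Two-sided p = 2*Phi(z) = 0.440086.
Step 6: alpha = 0.1. fail to reject H0.

W+ = 12.5, W- = 23.5, W = min = 12.5, p = 0.440086, fail to reject H0.


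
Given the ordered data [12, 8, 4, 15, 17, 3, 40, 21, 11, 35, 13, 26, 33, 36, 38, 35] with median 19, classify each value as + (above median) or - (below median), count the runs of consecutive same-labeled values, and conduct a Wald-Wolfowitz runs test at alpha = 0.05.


Step 1: Compute median = 19; label A = above, B = below.
Labels in order: BBBBBBAABABAAAAA  (n_A = 8, n_B = 8)
Step 2: Count runs R = 6.
Step 3: Under H0 (random ordering), E[R] = 2*n_A*n_B/(n_A+n_B) + 1 = 2*8*8/16 + 1 = 9.0000.
        Var[R] = 2*n_A*n_B*(2*n_A*n_B - n_A - n_B) / ((n_A+n_B)^2 * (n_A+n_B-1)) = 14336/3840 = 3.7333.
        SD[R] = 1.9322.
Step 4: Continuity-corrected z = (R + 0.5 - E[R]) / SD[R] = (6 + 0.5 - 9.0000) / 1.9322 = -1.2939.
Step 5: Two-sided p-value via normal approximation = 2*(1 - Phi(|z|)) = 0.195709.
Step 6: alpha = 0.05. fail to reject H0.

R = 6, z = -1.2939, p = 0.195709, fail to reject H0.


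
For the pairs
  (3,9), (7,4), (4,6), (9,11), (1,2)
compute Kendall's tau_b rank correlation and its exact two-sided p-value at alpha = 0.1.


Step 1: Enumerate the 10 unordered pairs (i,j) with i<j and classify each by sign(x_j-x_i) * sign(y_j-y_i).
  (1,2):dx=+4,dy=-5->D; (1,3):dx=+1,dy=-3->D; (1,4):dx=+6,dy=+2->C; (1,5):dx=-2,dy=-7->C
  (2,3):dx=-3,dy=+2->D; (2,4):dx=+2,dy=+7->C; (2,5):dx=-6,dy=-2->C; (3,4):dx=+5,dy=+5->C
  (3,5):dx=-3,dy=-4->C; (4,5):dx=-8,dy=-9->C
Step 2: C = 7, D = 3, total pairs = 10.
Step 3: tau = (C - D)/(n(n-1)/2) = (7 - 3)/10 = 0.400000.
Step 4: Exact two-sided p-value (enumerate n! = 120 permutations of y under H0): p = 0.483333.
Step 5: alpha = 0.1. fail to reject H0.

tau_b = 0.4000 (C=7, D=3), p = 0.483333, fail to reject H0.


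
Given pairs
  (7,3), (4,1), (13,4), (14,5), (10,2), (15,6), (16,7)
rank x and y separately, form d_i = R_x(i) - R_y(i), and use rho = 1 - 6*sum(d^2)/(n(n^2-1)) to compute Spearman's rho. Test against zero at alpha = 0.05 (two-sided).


Step 1: Rank x and y separately (midranks; no ties here).
rank(x): 7->2, 4->1, 13->4, 14->5, 10->3, 15->6, 16->7
rank(y): 3->3, 1->1, 4->4, 5->5, 2->2, 6->6, 7->7
Step 2: d_i = R_x(i) - R_y(i); compute d_i^2.
  (2-3)^2=1, (1-1)^2=0, (4-4)^2=0, (5-5)^2=0, (3-2)^2=1, (6-6)^2=0, (7-7)^2=0
sum(d^2) = 2.
Step 3: rho = 1 - 6*2 / (7*(7^2 - 1)) = 1 - 12/336 = 0.964286.
Step 4: Under H0, t = rho * sqrt((n-2)/(1-rho^2)) = 8.1408 ~ t(5).
Step 5: Two-sided p-value from the t-distribution with 5 df = 0.000454.
Step 6: alpha = 0.05. reject H0.

rho = 0.9643, p = 0.000454, reject H0 at alpha = 0.05.


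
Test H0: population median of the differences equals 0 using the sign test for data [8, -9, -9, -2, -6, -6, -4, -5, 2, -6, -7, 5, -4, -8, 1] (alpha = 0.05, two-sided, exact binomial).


Step 1: Discard zero differences. Original n = 15; n_eff = number of nonzero differences = 15.
Nonzero differences (with sign): +8, -9, -9, -2, -6, -6, -4, -5, +2, -6, -7, +5, -4, -8, +1
Step 2: Count signs: positive = 4, negative = 11.
Step 3: Under H0: P(positive) = 0.5, so the number of positives S ~ Bin(15, 0.5).
Step 4: Two-sided exact p-value = sum of Bin(15,0.5) probabilities at or below the observed probability = 0.118469.
Step 5: alpha = 0.05. fail to reject H0.

n_eff = 15, pos = 4, neg = 11, p = 0.118469, fail to reject H0.


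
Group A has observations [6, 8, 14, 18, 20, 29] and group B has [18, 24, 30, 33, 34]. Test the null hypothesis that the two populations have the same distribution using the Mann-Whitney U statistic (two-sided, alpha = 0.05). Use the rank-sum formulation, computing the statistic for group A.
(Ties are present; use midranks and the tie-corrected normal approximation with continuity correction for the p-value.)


Step 1: Combine and sort all 11 observations; assign midranks.
sorted (value, group): (6,X), (8,X), (14,X), (18,X), (18,Y), (20,X), (24,Y), (29,X), (30,Y), (33,Y), (34,Y)
ranks: 6->1, 8->2, 14->3, 18->4.5, 18->4.5, 20->6, 24->7, 29->8, 30->9, 33->10, 34->11
Step 2: Rank sum for X: R1 = 1 + 2 + 3 + 4.5 + 6 + 8 = 24.5.
Step 3: U_X = R1 - n1(n1+1)/2 = 24.5 - 6*7/2 = 24.5 - 21 = 3.5.
       U_Y = n1*n2 - U_X = 30 - 3.5 = 26.5.
Step 4: Ties are present, so use the tie-corrected normal approximation (with continuity correction) for the p-value.
Step 5: p-value = 0.044126; compare to alpha = 0.05. reject H0.

U_X = 3.5, p = 0.044126, reject H0 at alpha = 0.05.


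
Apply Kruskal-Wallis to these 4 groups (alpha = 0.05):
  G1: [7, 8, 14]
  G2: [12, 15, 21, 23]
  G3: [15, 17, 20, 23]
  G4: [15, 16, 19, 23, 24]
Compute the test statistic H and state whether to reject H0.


Step 1: Combine all N = 16 observations and assign midranks.
sorted (value, group, rank): (7,G1,1), (8,G1,2), (12,G2,3), (14,G1,4), (15,G2,6), (15,G3,6), (15,G4,6), (16,G4,8), (17,G3,9), (19,G4,10), (20,G3,11), (21,G2,12), (23,G2,14), (23,G3,14), (23,G4,14), (24,G4,16)
Step 2: Sum ranks within each group.
R_1 = 7 (n_1 = 3)
R_2 = 35 (n_2 = 4)
R_3 = 40 (n_3 = 4)
R_4 = 54 (n_4 = 5)
Step 3: H = 12/(N(N+1)) * sum(R_i^2/n_i) - 3(N+1)
     = 12/(16*17) * (7^2/3 + 35^2/4 + 40^2/4 + 54^2/5) - 3*17
     = 0.044118 * 1305.78 - 51
     = 6.608088.
Step 4: Ties present; correction factor C = 1 - 48/(16^3 - 16) = 0.988235. Corrected H = 6.608088 / 0.988235 = 6.686756.
Step 5: Under H0, H ~ chi^2(3); p-value = 0.082581.
Step 6: alpha = 0.05. fail to reject H0.

H = 6.6868, df = 3, p = 0.082581, fail to reject H0.


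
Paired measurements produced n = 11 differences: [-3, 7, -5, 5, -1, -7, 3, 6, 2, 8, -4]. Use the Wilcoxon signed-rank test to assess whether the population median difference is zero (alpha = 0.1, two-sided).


Step 1: Drop any zero differences (none here) and take |d_i|.
|d| = [3, 7, 5, 5, 1, 7, 3, 6, 2, 8, 4]
Step 2: Midrank |d_i| (ties get averaged ranks).
ranks: |3|->3.5, |7|->9.5, |5|->6.5, |5|->6.5, |1|->1, |7|->9.5, |3|->3.5, |6|->8, |2|->2, |8|->11, |4|->5
Step 3: Attach original signs; sum ranks with positive sign and with negative sign.
W+ = 9.5 + 6.5 + 3.5 + 8 + 2 + 11 = 40.5
W- = 3.5 + 6.5 + 1 + 9.5 + 5 = 25.5
(Check: W+ + W- = 66 should equal n(n+1)/2 = 66.)
Step 4: Test statistic W = min(W+, W-) = 25.5.
Step 5: Ties in |d|, so use the tie-corrected normal approximation.
        E[W] = n(n+1)/4 = 11*12/4 = 33.
        Tie groups: |d|=3 (t=2), |d|=5 (t=2), |d|=7 (t=2); sum(t^3 - t) = 18.
        Var[W] = n(n+1)(2n+1)/24 - sum(t^3-t)/48 = 3036/24 - 18/48 = 126.125.
        z = (W - E[W]) / sqrt(Var[W]) = (25.5 - 33) / 11.2305 = -0.6678.
        Two-sided p = 2*Phi(z) = 0.504247.
Step 6: alpha = 0.1. fail to reject H0.

W+ = 40.5, W- = 25.5, W = min = 25.5, p = 0.504247, fail to reject H0.


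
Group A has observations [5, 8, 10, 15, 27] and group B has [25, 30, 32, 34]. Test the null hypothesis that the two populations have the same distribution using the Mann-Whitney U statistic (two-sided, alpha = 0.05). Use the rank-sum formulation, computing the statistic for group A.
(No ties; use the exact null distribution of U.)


Step 1: Combine and sort all 9 observations; assign midranks.
sorted (value, group): (5,X), (8,X), (10,X), (15,X), (25,Y), (27,X), (30,Y), (32,Y), (34,Y)
ranks: 5->1, 8->2, 10->3, 15->4, 25->5, 27->6, 30->7, 32->8, 34->9
Step 2: Rank sum for X: R1 = 1 + 2 + 3 + 4 + 6 = 16.
Step 3: U_X = R1 - n1(n1+1)/2 = 16 - 5*6/2 = 16 - 15 = 1.
       U_Y = n1*n2 - U_X = 20 - 1 = 19.
Step 4: No ties, so the exact null distribution of U (based on enumerating the C(9,5) = 126 equally likely rank assignments) gives the two-sided p-value.
Step 5: p-value = 0.031746; compare to alpha = 0.05. reject H0.

U_X = 1, p = 0.031746, reject H0 at alpha = 0.05.


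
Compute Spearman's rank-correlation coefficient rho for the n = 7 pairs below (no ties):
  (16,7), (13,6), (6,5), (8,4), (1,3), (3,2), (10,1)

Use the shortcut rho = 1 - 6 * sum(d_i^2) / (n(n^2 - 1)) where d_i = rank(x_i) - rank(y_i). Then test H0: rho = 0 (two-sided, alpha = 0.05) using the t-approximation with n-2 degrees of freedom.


Step 1: Rank x and y separately (midranks; no ties here).
rank(x): 16->7, 13->6, 6->3, 8->4, 1->1, 3->2, 10->5
rank(y): 7->7, 6->6, 5->5, 4->4, 3->3, 2->2, 1->1
Step 2: d_i = R_x(i) - R_y(i); compute d_i^2.
  (7-7)^2=0, (6-6)^2=0, (3-5)^2=4, (4-4)^2=0, (1-3)^2=4, (2-2)^2=0, (5-1)^2=16
sum(d^2) = 24.
Step 3: rho = 1 - 6*24 / (7*(7^2 - 1)) = 1 - 144/336 = 0.571429.
Step 4: Under H0, t = rho * sqrt((n-2)/(1-rho^2)) = 1.5570 ~ t(5).
Step 5: Two-sided p-value from the t-distribution with 5 df = 0.180202.
Step 6: alpha = 0.05. fail to reject H0.

rho = 0.5714, p = 0.180202, fail to reject H0 at alpha = 0.05.


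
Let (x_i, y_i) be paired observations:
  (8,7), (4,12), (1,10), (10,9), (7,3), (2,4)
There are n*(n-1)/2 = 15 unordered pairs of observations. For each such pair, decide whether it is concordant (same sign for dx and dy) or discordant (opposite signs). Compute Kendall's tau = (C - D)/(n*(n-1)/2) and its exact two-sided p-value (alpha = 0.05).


Step 1: Enumerate the 15 unordered pairs (i,j) with i<j and classify each by sign(x_j-x_i) * sign(y_j-y_i).
  (1,2):dx=-4,dy=+5->D; (1,3):dx=-7,dy=+3->D; (1,4):dx=+2,dy=+2->C; (1,5):dx=-1,dy=-4->C
  (1,6):dx=-6,dy=-3->C; (2,3):dx=-3,dy=-2->C; (2,4):dx=+6,dy=-3->D; (2,5):dx=+3,dy=-9->D
  (2,6):dx=-2,dy=-8->C; (3,4):dx=+9,dy=-1->D; (3,5):dx=+6,dy=-7->D; (3,6):dx=+1,dy=-6->D
  (4,5):dx=-3,dy=-6->C; (4,6):dx=-8,dy=-5->C; (5,6):dx=-5,dy=+1->D
Step 2: C = 7, D = 8, total pairs = 15.
Step 3: tau = (C - D)/(n(n-1)/2) = (7 - 8)/15 = -0.066667.
Step 4: Exact two-sided p-value (enumerate n! = 720 permutations of y under H0): p = 1.000000.
Step 5: alpha = 0.05. fail to reject H0.

tau_b = -0.0667 (C=7, D=8), p = 1.000000, fail to reject H0.


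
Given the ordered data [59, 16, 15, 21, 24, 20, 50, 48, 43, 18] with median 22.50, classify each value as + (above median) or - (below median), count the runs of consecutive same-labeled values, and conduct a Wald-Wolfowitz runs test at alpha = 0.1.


Step 1: Compute median = 22.50; label A = above, B = below.
Labels in order: ABBBABAAAB  (n_A = 5, n_B = 5)
Step 2: Count runs R = 6.
Step 3: Under H0 (random ordering), E[R] = 2*n_A*n_B/(n_A+n_B) + 1 = 2*5*5/10 + 1 = 6.0000.
        Var[R] = 2*n_A*n_B*(2*n_A*n_B - n_A - n_B) / ((n_A+n_B)^2 * (n_A+n_B-1)) = 2000/900 = 2.2222.
        SD[R] = 1.4907.
Step 4: R = E[R], so z = 0 with no continuity correction.
Step 5: Two-sided p-value via normal approximation = 2*(1 - Phi(|z|)) = 1.000000.
Step 6: alpha = 0.1. fail to reject H0.

R = 6, z = 0.0000, p = 1.000000, fail to reject H0.


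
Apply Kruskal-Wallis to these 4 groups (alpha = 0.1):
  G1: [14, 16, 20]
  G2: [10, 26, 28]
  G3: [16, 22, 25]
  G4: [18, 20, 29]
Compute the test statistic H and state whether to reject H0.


Step 1: Combine all N = 12 observations and assign midranks.
sorted (value, group, rank): (10,G2,1), (14,G1,2), (16,G1,3.5), (16,G3,3.5), (18,G4,5), (20,G1,6.5), (20,G4,6.5), (22,G3,8), (25,G3,9), (26,G2,10), (28,G2,11), (29,G4,12)
Step 2: Sum ranks within each group.
R_1 = 12 (n_1 = 3)
R_2 = 22 (n_2 = 3)
R_3 = 20.5 (n_3 = 3)
R_4 = 23.5 (n_4 = 3)
Step 3: H = 12/(N(N+1)) * sum(R_i^2/n_i) - 3(N+1)
     = 12/(12*13) * (12^2/3 + 22^2/3 + 20.5^2/3 + 23.5^2/3) - 3*13
     = 0.076923 * 533.5 - 39
     = 2.038462.
Step 4: Ties present; correction factor C = 1 - 12/(12^3 - 12) = 0.993007. Corrected H = 2.038462 / 0.993007 = 2.052817.
Step 5: Under H0, H ~ chi^2(3); p-value = 0.561517.
Step 6: alpha = 0.1. fail to reject H0.

H = 2.0528, df = 3, p = 0.561517, fail to reject H0.


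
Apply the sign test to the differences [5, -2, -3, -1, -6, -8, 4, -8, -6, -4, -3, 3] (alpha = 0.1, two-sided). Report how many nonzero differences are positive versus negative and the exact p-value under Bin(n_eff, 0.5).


Step 1: Discard zero differences. Original n = 12; n_eff = number of nonzero differences = 12.
Nonzero differences (with sign): +5, -2, -3, -1, -6, -8, +4, -8, -6, -4, -3, +3
Step 2: Count signs: positive = 3, negative = 9.
Step 3: Under H0: P(positive) = 0.5, so the number of positives S ~ Bin(12, 0.5).
Step 4: Two-sided exact p-value = sum of Bin(12,0.5) probabilities at or below the observed probability = 0.145996.
Step 5: alpha = 0.1. fail to reject H0.

n_eff = 12, pos = 3, neg = 9, p = 0.145996, fail to reject H0.


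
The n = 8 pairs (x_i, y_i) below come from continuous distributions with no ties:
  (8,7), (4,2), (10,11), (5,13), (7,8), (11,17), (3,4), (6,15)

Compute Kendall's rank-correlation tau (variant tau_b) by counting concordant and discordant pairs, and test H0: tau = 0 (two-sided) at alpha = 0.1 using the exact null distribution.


Step 1: Enumerate the 28 unordered pairs (i,j) with i<j and classify each by sign(x_j-x_i) * sign(y_j-y_i).
  (1,2):dx=-4,dy=-5->C; (1,3):dx=+2,dy=+4->C; (1,4):dx=-3,dy=+6->D; (1,5):dx=-1,dy=+1->D
  (1,6):dx=+3,dy=+10->C; (1,7):dx=-5,dy=-3->C; (1,8):dx=-2,dy=+8->D; (2,3):dx=+6,dy=+9->C
  (2,4):dx=+1,dy=+11->C; (2,5):dx=+3,dy=+6->C; (2,6):dx=+7,dy=+15->C; (2,7):dx=-1,dy=+2->D
  (2,8):dx=+2,dy=+13->C; (3,4):dx=-5,dy=+2->D; (3,5):dx=-3,dy=-3->C; (3,6):dx=+1,dy=+6->C
  (3,7):dx=-7,dy=-7->C; (3,8):dx=-4,dy=+4->D; (4,5):dx=+2,dy=-5->D; (4,6):dx=+6,dy=+4->C
  (4,7):dx=-2,dy=-9->C; (4,8):dx=+1,dy=+2->C; (5,6):dx=+4,dy=+9->C; (5,7):dx=-4,dy=-4->C
  (5,8):dx=-1,dy=+7->D; (6,7):dx=-8,dy=-13->C; (6,8):dx=-5,dy=-2->C; (7,8):dx=+3,dy=+11->C
Step 2: C = 20, D = 8, total pairs = 28.
Step 3: tau = (C - D)/(n(n-1)/2) = (20 - 8)/28 = 0.428571.
Step 4: Exact two-sided p-value (enumerate n! = 40320 permutations of y under H0): p = 0.178869.
Step 5: alpha = 0.1. fail to reject H0.

tau_b = 0.4286 (C=20, D=8), p = 0.178869, fail to reject H0.


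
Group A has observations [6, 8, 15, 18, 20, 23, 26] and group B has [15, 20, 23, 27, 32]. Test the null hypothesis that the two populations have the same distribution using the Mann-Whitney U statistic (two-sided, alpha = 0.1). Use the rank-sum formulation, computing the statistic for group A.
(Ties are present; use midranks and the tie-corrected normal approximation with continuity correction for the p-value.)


Step 1: Combine and sort all 12 observations; assign midranks.
sorted (value, group): (6,X), (8,X), (15,X), (15,Y), (18,X), (20,X), (20,Y), (23,X), (23,Y), (26,X), (27,Y), (32,Y)
ranks: 6->1, 8->2, 15->3.5, 15->3.5, 18->5, 20->6.5, 20->6.5, 23->8.5, 23->8.5, 26->10, 27->11, 32->12
Step 2: Rank sum for X: R1 = 1 + 2 + 3.5 + 5 + 6.5 + 8.5 + 10 = 36.5.
Step 3: U_X = R1 - n1(n1+1)/2 = 36.5 - 7*8/2 = 36.5 - 28 = 8.5.
       U_Y = n1*n2 - U_X = 35 - 8.5 = 26.5.
Step 4: Ties are present, so use the tie-corrected normal approximation (with continuity correction) for the p-value.
Step 5: p-value = 0.165230; compare to alpha = 0.1. fail to reject H0.

U_X = 8.5, p = 0.165230, fail to reject H0 at alpha = 0.1.


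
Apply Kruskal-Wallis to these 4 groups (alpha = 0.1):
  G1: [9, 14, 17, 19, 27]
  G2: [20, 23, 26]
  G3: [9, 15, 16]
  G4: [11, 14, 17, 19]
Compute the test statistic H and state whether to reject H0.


Step 1: Combine all N = 15 observations and assign midranks.
sorted (value, group, rank): (9,G1,1.5), (9,G3,1.5), (11,G4,3), (14,G1,4.5), (14,G4,4.5), (15,G3,6), (16,G3,7), (17,G1,8.5), (17,G4,8.5), (19,G1,10.5), (19,G4,10.5), (20,G2,12), (23,G2,13), (26,G2,14), (27,G1,15)
Step 2: Sum ranks within each group.
R_1 = 40 (n_1 = 5)
R_2 = 39 (n_2 = 3)
R_3 = 14.5 (n_3 = 3)
R_4 = 26.5 (n_4 = 4)
Step 3: H = 12/(N(N+1)) * sum(R_i^2/n_i) - 3(N+1)
     = 12/(15*16) * (40^2/5 + 39^2/3 + 14.5^2/3 + 26.5^2/4) - 3*16
     = 0.050000 * 1072.65 - 48
     = 5.632292.
Step 4: Ties present; correction factor C = 1 - 24/(15^3 - 15) = 0.992857. Corrected H = 5.632292 / 0.992857 = 5.672812.
Step 5: Under H0, H ~ chi^2(3); p-value = 0.128660.
Step 6: alpha = 0.1. fail to reject H0.

H = 5.6728, df = 3, p = 0.128660, fail to reject H0.


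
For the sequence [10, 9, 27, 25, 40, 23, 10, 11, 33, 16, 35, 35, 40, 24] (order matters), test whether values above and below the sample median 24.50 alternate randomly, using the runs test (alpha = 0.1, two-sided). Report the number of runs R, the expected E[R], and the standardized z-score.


Step 1: Compute median = 24.50; label A = above, B = below.
Labels in order: BBAAABBBABAAAB  (n_A = 7, n_B = 7)
Step 2: Count runs R = 7.
Step 3: Under H0 (random ordering), E[R] = 2*n_A*n_B/(n_A+n_B) + 1 = 2*7*7/14 + 1 = 8.0000.
        Var[R] = 2*n_A*n_B*(2*n_A*n_B - n_A - n_B) / ((n_A+n_B)^2 * (n_A+n_B-1)) = 8232/2548 = 3.2308.
        SD[R] = 1.7974.
Step 4: Continuity-corrected z = (R + 0.5 - E[R]) / SD[R] = (7 + 0.5 - 8.0000) / 1.7974 = -0.2782.
Step 5: Two-sided p-value via normal approximation = 2*(1 - Phi(|z|)) = 0.780879.
Step 6: alpha = 0.1. fail to reject H0.

R = 7, z = -0.2782, p = 0.780879, fail to reject H0.


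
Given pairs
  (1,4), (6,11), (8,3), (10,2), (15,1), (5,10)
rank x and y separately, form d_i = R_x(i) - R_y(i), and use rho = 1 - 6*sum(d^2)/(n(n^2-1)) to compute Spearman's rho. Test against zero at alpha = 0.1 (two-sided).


Step 1: Rank x and y separately (midranks; no ties here).
rank(x): 1->1, 6->3, 8->4, 10->5, 15->6, 5->2
rank(y): 4->4, 11->6, 3->3, 2->2, 1->1, 10->5
Step 2: d_i = R_x(i) - R_y(i); compute d_i^2.
  (1-4)^2=9, (3-6)^2=9, (4-3)^2=1, (5-2)^2=9, (6-1)^2=25, (2-5)^2=9
sum(d^2) = 62.
Step 3: rho = 1 - 6*62 / (6*(6^2 - 1)) = 1 - 372/210 = -0.771429.
Step 4: Under H0, t = rho * sqrt((n-2)/(1-rho^2)) = -2.4247 ~ t(4).
Step 5: Two-sided p-value from the t-distribution with 4 df = 0.072397.
Step 6: alpha = 0.1. reject H0.

rho = -0.7714, p = 0.072397, reject H0 at alpha = 0.1.


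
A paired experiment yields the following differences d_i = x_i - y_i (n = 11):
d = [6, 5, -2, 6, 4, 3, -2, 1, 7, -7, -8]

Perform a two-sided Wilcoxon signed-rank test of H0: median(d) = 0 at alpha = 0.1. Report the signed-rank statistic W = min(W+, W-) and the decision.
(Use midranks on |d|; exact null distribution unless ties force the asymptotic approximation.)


Step 1: Drop any zero differences (none here) and take |d_i|.
|d| = [6, 5, 2, 6, 4, 3, 2, 1, 7, 7, 8]
Step 2: Midrank |d_i| (ties get averaged ranks).
ranks: |6|->7.5, |5|->6, |2|->2.5, |6|->7.5, |4|->5, |3|->4, |2|->2.5, |1|->1, |7|->9.5, |7|->9.5, |8|->11
Step 3: Attach original signs; sum ranks with positive sign and with negative sign.
W+ = 7.5 + 6 + 7.5 + 5 + 4 + 1 + 9.5 = 40.5
W- = 2.5 + 2.5 + 9.5 + 11 = 25.5
(Check: W+ + W- = 66 should equal n(n+1)/2 = 66.)
Step 4: Test statistic W = min(W+, W-) = 25.5.
Step 5: Ties in |d|, so use the tie-corrected normal approximation.
        E[W] = n(n+1)/4 = 11*12/4 = 33.
        Tie groups: |d|=2 (t=2), |d|=6 (t=2), |d|=7 (t=2); sum(t^3 - t) = 18.
        Var[W] = n(n+1)(2n+1)/24 - sum(t^3-t)/48 = 3036/24 - 18/48 = 126.125.
        z = (W - E[W]) / sqrt(Var[W]) = (25.5 - 33) / 11.2305 = -0.6678.
        Two-sided p = 2*Phi(z) = 0.504247.
Step 6: alpha = 0.1. fail to reject H0.

W+ = 40.5, W- = 25.5, W = min = 25.5, p = 0.504247, fail to reject H0.


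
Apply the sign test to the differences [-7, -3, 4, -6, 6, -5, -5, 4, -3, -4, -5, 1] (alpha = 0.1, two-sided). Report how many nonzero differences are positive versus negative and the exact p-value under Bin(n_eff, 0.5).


Step 1: Discard zero differences. Original n = 12; n_eff = number of nonzero differences = 12.
Nonzero differences (with sign): -7, -3, +4, -6, +6, -5, -5, +4, -3, -4, -5, +1
Step 2: Count signs: positive = 4, negative = 8.
Step 3: Under H0: P(positive) = 0.5, so the number of positives S ~ Bin(12, 0.5).
Step 4: Two-sided exact p-value = sum of Bin(12,0.5) probabilities at or below the observed probability = 0.387695.
Step 5: alpha = 0.1. fail to reject H0.

n_eff = 12, pos = 4, neg = 8, p = 0.387695, fail to reject H0.


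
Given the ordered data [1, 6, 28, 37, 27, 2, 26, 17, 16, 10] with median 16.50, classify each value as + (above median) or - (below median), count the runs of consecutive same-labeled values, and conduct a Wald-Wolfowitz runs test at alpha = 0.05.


Step 1: Compute median = 16.50; label A = above, B = below.
Labels in order: BBAAABAABB  (n_A = 5, n_B = 5)
Step 2: Count runs R = 5.
Step 3: Under H0 (random ordering), E[R] = 2*n_A*n_B/(n_A+n_B) + 1 = 2*5*5/10 + 1 = 6.0000.
        Var[R] = 2*n_A*n_B*(2*n_A*n_B - n_A - n_B) / ((n_A+n_B)^2 * (n_A+n_B-1)) = 2000/900 = 2.2222.
        SD[R] = 1.4907.
Step 4: Continuity-corrected z = (R + 0.5 - E[R]) / SD[R] = (5 + 0.5 - 6.0000) / 1.4907 = -0.3354.
Step 5: Two-sided p-value via normal approximation = 2*(1 - Phi(|z|)) = 0.737316.
Step 6: alpha = 0.05. fail to reject H0.

R = 5, z = -0.3354, p = 0.737316, fail to reject H0.


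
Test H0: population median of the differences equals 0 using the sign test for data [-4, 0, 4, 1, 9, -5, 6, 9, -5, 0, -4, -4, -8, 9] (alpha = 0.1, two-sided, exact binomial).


Step 1: Discard zero differences. Original n = 14; n_eff = number of nonzero differences = 12.
Nonzero differences (with sign): -4, +4, +1, +9, -5, +6, +9, -5, -4, -4, -8, +9
Step 2: Count signs: positive = 6, negative = 6.
Step 3: Under H0: P(positive) = 0.5, so the number of positives S ~ Bin(12, 0.5).
Step 4: Two-sided exact p-value = sum of Bin(12,0.5) probabilities at or below the observed probability = 1.000000.
Step 5: alpha = 0.1. fail to reject H0.

n_eff = 12, pos = 6, neg = 6, p = 1.000000, fail to reject H0.


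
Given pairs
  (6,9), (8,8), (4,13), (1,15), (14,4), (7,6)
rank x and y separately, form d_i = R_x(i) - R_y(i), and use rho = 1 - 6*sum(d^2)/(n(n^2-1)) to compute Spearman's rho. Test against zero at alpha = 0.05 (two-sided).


Step 1: Rank x and y separately (midranks; no ties here).
rank(x): 6->3, 8->5, 4->2, 1->1, 14->6, 7->4
rank(y): 9->4, 8->3, 13->5, 15->6, 4->1, 6->2
Step 2: d_i = R_x(i) - R_y(i); compute d_i^2.
  (3-4)^2=1, (5-3)^2=4, (2-5)^2=9, (1-6)^2=25, (6-1)^2=25, (4-2)^2=4
sum(d^2) = 68.
Step 3: rho = 1 - 6*68 / (6*(6^2 - 1)) = 1 - 408/210 = -0.942857.
Step 4: Under H0, t = rho * sqrt((n-2)/(1-rho^2)) = -5.6595 ~ t(4).
Step 5: Two-sided p-value from the t-distribution with 4 df = 0.004805.
Step 6: alpha = 0.05. reject H0.

rho = -0.9429, p = 0.004805, reject H0 at alpha = 0.05.


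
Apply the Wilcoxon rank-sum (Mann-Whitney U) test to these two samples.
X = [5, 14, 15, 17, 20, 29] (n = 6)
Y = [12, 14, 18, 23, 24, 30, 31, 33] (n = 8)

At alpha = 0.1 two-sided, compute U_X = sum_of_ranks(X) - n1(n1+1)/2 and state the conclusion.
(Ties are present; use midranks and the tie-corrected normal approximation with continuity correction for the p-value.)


Step 1: Combine and sort all 14 observations; assign midranks.
sorted (value, group): (5,X), (12,Y), (14,X), (14,Y), (15,X), (17,X), (18,Y), (20,X), (23,Y), (24,Y), (29,X), (30,Y), (31,Y), (33,Y)
ranks: 5->1, 12->2, 14->3.5, 14->3.5, 15->5, 17->6, 18->7, 20->8, 23->9, 24->10, 29->11, 30->12, 31->13, 33->14
Step 2: Rank sum for X: R1 = 1 + 3.5 + 5 + 6 + 8 + 11 = 34.5.
Step 3: U_X = R1 - n1(n1+1)/2 = 34.5 - 6*7/2 = 34.5 - 21 = 13.5.
       U_Y = n1*n2 - U_X = 48 - 13.5 = 34.5.
Step 4: Ties are present, so use the tie-corrected normal approximation (with continuity correction) for the p-value.
Step 5: p-value = 0.196213; compare to alpha = 0.1. fail to reject H0.

U_X = 13.5, p = 0.196213, fail to reject H0 at alpha = 0.1.
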